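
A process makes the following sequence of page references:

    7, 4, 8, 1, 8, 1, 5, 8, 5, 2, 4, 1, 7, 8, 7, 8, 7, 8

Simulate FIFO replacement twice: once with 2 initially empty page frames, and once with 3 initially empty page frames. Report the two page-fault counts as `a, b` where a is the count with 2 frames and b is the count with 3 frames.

11, 10

2 frames: F F F F . . F F . F F F F F . . . . → 11 faults.
3 frames: F F F F . . F . . F F F F F . . . . → 10 faults.
10 < 11: adding a frame reduced faults, as is typical.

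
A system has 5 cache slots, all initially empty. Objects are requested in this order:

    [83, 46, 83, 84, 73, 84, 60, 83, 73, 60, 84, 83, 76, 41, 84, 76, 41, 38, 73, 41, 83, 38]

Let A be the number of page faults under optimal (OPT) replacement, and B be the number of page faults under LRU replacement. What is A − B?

-2

Under OPT: F F . F F . F . . . . . F F . . . F . . . . → 8 faults.
Under LRU: F F . F F . F . . . . . F F . . . F F . F . → 10 faults.
A − B = 8 − 10 = -2.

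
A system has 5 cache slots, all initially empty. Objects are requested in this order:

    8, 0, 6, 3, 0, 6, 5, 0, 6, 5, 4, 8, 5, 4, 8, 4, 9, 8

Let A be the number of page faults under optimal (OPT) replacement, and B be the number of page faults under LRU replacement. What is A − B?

Under OPT: F F F F . . F . . . F . . . . . F . → 7 faults.
Under LRU: F F F F . . F . . . F F . . . . F . → 8 faults.
A − B = 7 − 8 = -1.

-1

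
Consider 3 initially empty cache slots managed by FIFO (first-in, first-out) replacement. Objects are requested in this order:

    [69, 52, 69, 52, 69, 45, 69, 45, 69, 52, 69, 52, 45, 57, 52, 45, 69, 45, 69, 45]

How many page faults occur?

69: miss, frames {69}
52: miss, frames {69,52}
69: hit
52: hit
69: hit
45: miss, frames {69,52,45}
69: hit
45: hit
69: hit
52: hit
69: hit
52: hit
45: hit
57: miss, evict 69, frames {52,45,57}
52: hit
45: hit
69: miss, evict 52, frames {45,57,69}
45: hit
69: hit
45: hit
Page faults: 5.

5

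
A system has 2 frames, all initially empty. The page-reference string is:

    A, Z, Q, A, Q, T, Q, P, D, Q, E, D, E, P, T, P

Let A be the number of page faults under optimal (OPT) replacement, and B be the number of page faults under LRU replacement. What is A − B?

Under OPT: F F F . . F . F F . F . . F F . → 9 faults.
Under LRU: F F F F . F . F F F F F . F F . → 12 faults.
A − B = 9 − 12 = -3.

-3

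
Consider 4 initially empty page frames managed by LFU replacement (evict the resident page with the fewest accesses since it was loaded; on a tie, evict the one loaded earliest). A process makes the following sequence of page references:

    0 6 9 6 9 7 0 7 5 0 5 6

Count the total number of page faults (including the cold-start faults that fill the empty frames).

0: fault, frames (0)
6: fault, frames (0 6)
9: fault, frames (0 6 9)
6: hit
9: hit
7: fault, frames (0 6 9 7)
0: hit
7: hit
5: fault, evict 0, frames (6 9 7 5)
0: fault, evict 5, frames (6 9 7 0)
5: fault, evict 0, frames (6 9 7 5)
6: hit
Page faults: 7.

7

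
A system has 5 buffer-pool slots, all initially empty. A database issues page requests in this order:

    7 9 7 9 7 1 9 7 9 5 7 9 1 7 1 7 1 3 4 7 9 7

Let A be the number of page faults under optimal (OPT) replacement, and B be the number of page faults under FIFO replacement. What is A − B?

-2

Under OPT: F F . . . F . . . F . . . . . . . F F . . . → 6 faults.
Under FIFO: F F . . . F . . . F . . . . . . . F F F F . → 8 faults.
A − B = 6 − 8 = -2.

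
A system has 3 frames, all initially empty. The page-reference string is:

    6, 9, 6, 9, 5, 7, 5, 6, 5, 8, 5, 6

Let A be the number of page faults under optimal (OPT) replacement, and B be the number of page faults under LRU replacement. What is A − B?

Under OPT: F F . . F F . . . F . . → 5 faults.
Under LRU: F F . . F F . F . F . . → 6 faults.
A − B = 5 − 6 = -1.

-1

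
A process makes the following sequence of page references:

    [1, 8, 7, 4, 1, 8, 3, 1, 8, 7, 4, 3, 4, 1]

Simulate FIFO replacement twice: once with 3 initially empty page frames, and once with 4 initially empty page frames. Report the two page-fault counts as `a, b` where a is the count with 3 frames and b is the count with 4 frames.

10, 11

3 frames: F F F F F F F . . F F . . F → 10 faults.
4 frames: F F F F . . F F F F F F . F → 11 faults.
11 > 10: adding a frame increased faults — Belady's anomaly.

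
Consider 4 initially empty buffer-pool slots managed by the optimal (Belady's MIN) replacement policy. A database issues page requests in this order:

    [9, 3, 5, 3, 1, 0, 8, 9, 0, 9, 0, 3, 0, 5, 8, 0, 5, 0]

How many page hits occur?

9 -> miss, frames (9)
3 -> miss, frames (9 3)
5 -> miss, frames (9 3 5)
3 -> hit
1 -> miss, frames (9 3 5 1)
0 -> miss, evict 1, frames (9 3 5 0)
8 -> miss, evict 5, frames (9 3 0 8)
9 -> hit
0 -> hit
9 -> hit
0 -> hit
3 -> hit
0 -> hit
5 -> miss, evict 3, frames (9 0 8 5)
8 -> hit
0 -> hit
5 -> hit
0 -> hit
Hits: 11.

11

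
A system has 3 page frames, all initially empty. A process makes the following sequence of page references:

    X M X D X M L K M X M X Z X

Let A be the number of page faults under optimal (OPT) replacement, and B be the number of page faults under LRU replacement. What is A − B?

-1

Under OPT: F F . F . . F F . . . . F . → 6 faults.
Under LRU: F F . F . . F F . F . . F . → 7 faults.
A − B = 6 − 7 = -1.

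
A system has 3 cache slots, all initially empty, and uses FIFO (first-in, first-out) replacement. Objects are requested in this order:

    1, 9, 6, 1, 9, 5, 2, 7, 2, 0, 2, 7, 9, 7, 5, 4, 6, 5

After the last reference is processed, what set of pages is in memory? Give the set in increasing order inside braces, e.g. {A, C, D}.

1 -> miss, frames (1)
9 -> miss, frames (1 9)
6 -> miss, frames (1 9 6)
1 -> hit
9 -> hit
5 -> miss, evict 1, frames (9 6 5)
2 -> miss, evict 9, frames (6 5 2)
7 -> miss, evict 6, frames (5 2 7)
2 -> hit
0 -> miss, evict 5, frames (2 7 0)
2 -> hit
7 -> hit
9 -> miss, evict 2, frames (7 0 9)
7 -> hit
5 -> miss, evict 7, frames (0 9 5)
4 -> miss, evict 0, frames (9 5 4)
6 -> miss, evict 9, frames (5 4 6)
5 -> hit

{4, 5, 6}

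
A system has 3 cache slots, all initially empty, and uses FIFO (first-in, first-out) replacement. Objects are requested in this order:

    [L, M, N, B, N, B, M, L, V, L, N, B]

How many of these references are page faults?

8

L → miss, frames (L)
M → miss, frames (L M)
N → miss, frames (L M N)
B → miss, evict L, frames (M N B)
N → hit
B → hit
M → hit
L → miss, evict M, frames (N B L)
V → miss, evict N, frames (B L V)
L → hit
N → miss, evict B, frames (L V N)
B → miss, evict L, frames (V N B)
Page faults: 8.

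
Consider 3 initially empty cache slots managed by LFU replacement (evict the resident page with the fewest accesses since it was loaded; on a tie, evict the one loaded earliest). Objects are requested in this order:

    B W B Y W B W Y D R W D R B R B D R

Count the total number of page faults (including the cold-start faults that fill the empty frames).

9

B: miss, frames {B}
W: miss, frames {B,W}
B: hit
Y: miss, frames {B,W,Y}
W: hit
B: hit
W: hit
Y: hit
D: miss, evict Y, frames {B,W,D}
R: miss, evict D, frames {B,W,R}
W: hit
D: miss, evict R, frames {B,W,D}
R: miss, evict D, frames {B,W,R}
B: hit
R: hit
B: hit
D: miss, evict R, frames {B,W,D}
R: miss, evict D, frames {B,W,R}
Page faults: 9.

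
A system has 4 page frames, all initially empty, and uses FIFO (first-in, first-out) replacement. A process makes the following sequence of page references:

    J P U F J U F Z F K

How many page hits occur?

J: fault, frames {J}
P: fault, frames {J,P}
U: fault, frames {J,P,U}
F: fault, frames {J,P,U,F}
J: hit
U: hit
F: hit
Z: fault, evict J, frames {P,U,F,Z}
F: hit
K: fault, evict P, frames {U,F,Z,K}
Hits: 4.

4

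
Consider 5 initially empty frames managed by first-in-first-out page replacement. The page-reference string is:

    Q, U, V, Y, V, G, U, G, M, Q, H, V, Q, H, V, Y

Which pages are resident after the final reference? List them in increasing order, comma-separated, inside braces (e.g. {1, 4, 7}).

{H, M, Q, V, Y}

Q -> fault, frames [Q]
U -> fault, frames [Q, U]
V -> fault, frames [Q, U, V]
Y -> fault, frames [Q, U, V, Y]
V -> hit
G -> fault, frames [Q, U, V, Y, G]
U -> hit
G -> hit
M -> fault, evict Q, frames [U, V, Y, G, M]
Q -> fault, evict U, frames [V, Y, G, M, Q]
H -> fault, evict V, frames [Y, G, M, Q, H]
V -> fault, evict Y, frames [G, M, Q, H, V]
Q -> hit
H -> hit
V -> hit
Y -> fault, evict G, frames [M, Q, H, V, Y]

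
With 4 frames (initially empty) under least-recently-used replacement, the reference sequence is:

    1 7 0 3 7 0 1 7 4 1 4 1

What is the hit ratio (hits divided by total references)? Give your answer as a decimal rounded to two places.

0.58

1 -> miss, frames {1}
7 -> miss, frames {1,7}
0 -> miss, frames {1,7,0}
3 -> miss, frames {1,7,0,3}
7 -> hit
0 -> hit
1 -> hit
7 -> hit
4 -> miss, evict 3, frames {0,1,7,4}
1 -> hit
4 -> hit
1 -> hit
Hits: 7 of 12 references → 7/12 = 0.5833.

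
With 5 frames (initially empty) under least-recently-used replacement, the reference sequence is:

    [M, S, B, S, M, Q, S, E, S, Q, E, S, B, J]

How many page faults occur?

M → fault, frames {M}
S → fault, frames {M,S}
B → fault, frames {M,S,B}
S → hit
M → hit
Q → fault, frames {B,S,M,Q}
S → hit
E → fault, frames {B,M,Q,S,E}
S → hit
Q → hit
E → hit
S → hit
B → hit
J → fault, evict M, frames {Q,E,S,B,J}
Page faults: 6.

6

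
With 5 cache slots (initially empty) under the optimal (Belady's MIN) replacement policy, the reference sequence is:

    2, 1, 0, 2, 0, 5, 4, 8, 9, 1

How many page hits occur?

3

2: fault, frames (2)
1: fault, frames (2 1)
0: fault, frames (2 1 0)
2: hit
0: hit
5: fault, frames (2 1 0 5)
4: fault, frames (2 1 0 5 4)
8: fault, evict 4, frames (2 1 0 5 8)
9: fault, evict 8, frames (2 1 0 5 9)
1: hit
Hits: 3.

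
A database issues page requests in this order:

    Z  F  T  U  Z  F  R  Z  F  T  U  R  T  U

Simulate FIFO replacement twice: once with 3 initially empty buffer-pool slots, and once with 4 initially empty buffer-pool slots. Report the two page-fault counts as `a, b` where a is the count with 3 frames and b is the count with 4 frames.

3 frames: F F F F F F F . . F F . . . → 9 faults.
4 frames: F F F F . . F F F F F F . . → 10 faults.
10 > 9: adding a frame increased faults — Belady's anomaly.

9, 10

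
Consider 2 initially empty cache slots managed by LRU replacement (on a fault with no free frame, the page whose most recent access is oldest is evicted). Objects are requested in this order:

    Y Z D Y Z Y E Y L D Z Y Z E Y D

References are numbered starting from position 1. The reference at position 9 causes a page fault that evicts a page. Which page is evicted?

E

pos 1: Y → fault, frames (Y)
pos 2: Z → fault, frames (Y Z)
pos 3: D → fault, evict Y, frames (Z D)
pos 4: Y → fault, evict Z, frames (D Y)
pos 5: Z → fault, evict D, frames (Y Z)
pos 6: Y → hit
pos 7: E → fault, evict Z, frames (Y E)
pos 8: Y → hit
pos 9: L → fault, evict E, frames (Y L)
At position 9, page E is evicted.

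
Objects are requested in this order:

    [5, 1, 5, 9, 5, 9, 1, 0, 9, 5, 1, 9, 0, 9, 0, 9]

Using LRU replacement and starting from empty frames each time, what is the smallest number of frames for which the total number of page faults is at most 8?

3

f=1: 16 faults
f=2: 10 faults
f=3: 7 faults
f=4: 4 faults
Smallest f with faults ≤ 8 is 3.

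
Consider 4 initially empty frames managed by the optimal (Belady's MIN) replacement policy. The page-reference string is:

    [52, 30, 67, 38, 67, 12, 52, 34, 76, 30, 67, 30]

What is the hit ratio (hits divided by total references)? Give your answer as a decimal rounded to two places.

0.42

52 -> fault, frames {52}
30 -> fault, frames {52,30}
67 -> fault, frames {52,30,67}
38 -> fault, frames {52,30,67,38}
67 -> hit
12 -> fault, evict 38, frames {52,30,67,12}
52 -> hit
34 -> fault, evict 12, frames {52,30,67,34}
76 -> fault, evict 34, frames {52,30,67,76}
30 -> hit
67 -> hit
30 -> hit
Hits: 5 of 12 references → 5/12 = 0.4167.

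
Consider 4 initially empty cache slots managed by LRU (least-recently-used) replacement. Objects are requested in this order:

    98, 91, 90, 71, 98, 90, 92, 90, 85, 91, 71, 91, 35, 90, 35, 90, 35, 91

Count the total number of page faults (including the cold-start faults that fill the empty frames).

98 → miss, frames [98]
91 → miss, frames [98, 91]
90 → miss, frames [98, 91, 90]
71 → miss, frames [98, 91, 90, 71]
98 → hit
90 → hit
92 → miss, evict 91, frames [71, 98, 90, 92]
90 → hit
85 → miss, evict 71, frames [98, 92, 90, 85]
91 → miss, evict 98, frames [92, 90, 85, 91]
71 → miss, evict 92, frames [90, 85, 91, 71]
91 → hit
35 → miss, evict 90, frames [85, 71, 91, 35]
90 → miss, evict 85, frames [71, 91, 35, 90]
35 → hit
90 → hit
35 → hit
91 → hit
Page faults: 10.

10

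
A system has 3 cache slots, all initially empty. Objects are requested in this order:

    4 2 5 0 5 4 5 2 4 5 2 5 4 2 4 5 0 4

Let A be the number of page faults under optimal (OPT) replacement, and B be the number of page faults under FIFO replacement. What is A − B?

-3

Under OPT: F F F F . . . F . . . . . . . . F . → 6 faults.
Under FIFO: F F F F . F . F . F . . . . . . F F → 9 faults.
A − B = 6 − 9 = -3.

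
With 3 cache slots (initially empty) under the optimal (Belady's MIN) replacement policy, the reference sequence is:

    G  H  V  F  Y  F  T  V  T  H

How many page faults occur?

G: fault, frames [G]
H: fault, frames [G, H]
V: fault, frames [G, H, V]
F: fault, evict G, frames [H, V, F]
Y: fault, evict H, frames [V, F, Y]
F: hit
T: fault, evict Y, frames [V, F, T]
V: hit
T: hit
H: fault, evict T, frames [V, F, H]
Page faults: 7.

7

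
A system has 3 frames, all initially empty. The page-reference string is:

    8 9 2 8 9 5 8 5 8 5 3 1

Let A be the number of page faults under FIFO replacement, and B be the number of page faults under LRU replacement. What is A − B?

Under FIFO: F F F . . F F . . . F F → 7 faults.
Under LRU: F F F . . F . . . . F F → 6 faults.
A − B = 7 − 6 = 1.

1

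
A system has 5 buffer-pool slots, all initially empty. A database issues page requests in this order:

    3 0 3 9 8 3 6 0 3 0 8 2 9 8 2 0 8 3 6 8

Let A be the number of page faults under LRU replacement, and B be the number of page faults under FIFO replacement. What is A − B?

Under LRU: F F . F F . F . . . . F F . . . . . F . → 8 faults.
Under FIFO: F F . F F . F . . . . F . . . . . F . . → 7 faults.
A − B = 8 − 7 = 1.

1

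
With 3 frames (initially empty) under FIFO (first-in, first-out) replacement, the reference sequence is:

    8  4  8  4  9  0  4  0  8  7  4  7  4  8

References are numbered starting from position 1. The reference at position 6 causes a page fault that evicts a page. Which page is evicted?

pos 1: 8 → fault, frames [8]
pos 2: 4 → fault, frames [8, 4]
pos 3: 8 → hit
pos 4: 4 → hit
pos 5: 9 → fault, frames [8, 4, 9]
pos 6: 0 → fault, evict 8, frames [4, 9, 0]
At position 6, page 8 is evicted.

8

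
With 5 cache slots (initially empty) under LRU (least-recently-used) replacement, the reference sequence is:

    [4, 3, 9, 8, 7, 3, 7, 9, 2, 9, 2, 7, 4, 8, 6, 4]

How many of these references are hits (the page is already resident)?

4: miss, frames (4)
3: miss, frames (4 3)
9: miss, frames (4 3 9)
8: miss, frames (4 3 9 8)
7: miss, frames (4 3 9 8 7)
3: hit
7: hit
9: hit
2: miss, evict 4, frames (8 3 7 9 2)
9: hit
2: hit
7: hit
4: miss, evict 8, frames (3 9 2 7 4)
8: miss, evict 3, frames (9 2 7 4 8)
6: miss, evict 9, frames (2 7 4 8 6)
4: hit
Hits: 7.

7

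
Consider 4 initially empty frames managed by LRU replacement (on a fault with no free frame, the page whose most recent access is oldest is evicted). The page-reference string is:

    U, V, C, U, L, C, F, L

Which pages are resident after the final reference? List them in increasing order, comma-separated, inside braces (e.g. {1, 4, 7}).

U → fault, frames (U)
V → fault, frames (U V)
C → fault, frames (U V C)
U → hit
L → fault, frames (V C U L)
C → hit
F → fault, evict V, frames (U L C F)
L → hit

{C, F, L, U}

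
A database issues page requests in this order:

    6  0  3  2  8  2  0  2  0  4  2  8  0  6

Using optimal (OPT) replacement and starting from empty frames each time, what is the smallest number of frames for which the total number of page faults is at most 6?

5

f=1: 14 faults
f=2: 10 faults
f=3: 8 faults
f=4: 7 faults
f=5: 6 faults
f=6: 6 faults
Smallest f with faults ≤ 6 is 5.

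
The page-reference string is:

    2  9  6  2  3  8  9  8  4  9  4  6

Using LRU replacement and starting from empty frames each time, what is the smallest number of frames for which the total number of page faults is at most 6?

f=1: 12 faults
f=2: 10 faults
f=3: 8 faults
f=4: 8 faults
f=5: 7 faults
f=6: 6 faults
Smallest f with faults ≤ 6 is 6.

6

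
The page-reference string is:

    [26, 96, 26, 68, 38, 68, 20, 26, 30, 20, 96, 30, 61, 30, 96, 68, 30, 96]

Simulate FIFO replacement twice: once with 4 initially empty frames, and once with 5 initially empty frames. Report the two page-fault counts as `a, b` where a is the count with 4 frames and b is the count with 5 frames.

4 frames: F F . F F . F F F . F . F . . F . . → 10 faults.
5 frames: F F . F F . F . F . . . F . F F . . → 9 faults.
9 < 10: adding a frame reduced faults, as is typical.

10, 9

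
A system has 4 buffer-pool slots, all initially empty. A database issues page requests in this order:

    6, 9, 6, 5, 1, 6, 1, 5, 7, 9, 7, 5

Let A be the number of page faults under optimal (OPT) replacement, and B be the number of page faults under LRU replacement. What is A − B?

-1

Under OPT: F F . F F . . . F . . . → 5 faults.
Under LRU: F F . F F . . . F F . . → 6 faults.
A − B = 5 − 6 = -1.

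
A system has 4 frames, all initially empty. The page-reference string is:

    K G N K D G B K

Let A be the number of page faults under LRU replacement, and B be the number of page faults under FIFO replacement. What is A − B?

-1

Under LRU: F F F . F . F . → 5 faults.
Under FIFO: F F F . F . F F → 6 faults.
A − B = 5 − 6 = -1.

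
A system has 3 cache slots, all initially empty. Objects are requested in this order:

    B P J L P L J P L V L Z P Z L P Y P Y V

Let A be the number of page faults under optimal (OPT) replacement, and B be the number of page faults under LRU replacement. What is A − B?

-1

Under OPT: F F F F . . . . . F . F . . . . F . . F → 8 faults.
Under LRU: F F F F . . . . . F . F F . . . F . . F → 9 faults.
A − B = 8 − 9 = -1.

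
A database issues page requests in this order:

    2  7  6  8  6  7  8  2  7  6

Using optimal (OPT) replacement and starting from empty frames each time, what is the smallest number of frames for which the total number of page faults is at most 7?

2

f=1: 10 faults
f=2: 7 faults
f=3: 5 faults
f=4: 4 faults
Smallest f with faults ≤ 7 is 2.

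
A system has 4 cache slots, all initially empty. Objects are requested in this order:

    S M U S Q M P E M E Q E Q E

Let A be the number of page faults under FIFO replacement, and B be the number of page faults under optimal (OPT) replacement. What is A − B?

1

Under FIFO: F F F . F . F F F . . . . . → 7 faults.
Under OPT: F F F . F . F F . . . . . . → 6 faults.
A − B = 7 − 6 = 1.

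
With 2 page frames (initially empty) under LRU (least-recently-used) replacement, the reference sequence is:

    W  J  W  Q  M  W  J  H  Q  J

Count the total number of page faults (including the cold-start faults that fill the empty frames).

W → miss, frames (W)
J → miss, frames (W J)
W → hit
Q → miss, evict J, frames (W Q)
M → miss, evict W, frames (Q M)
W → miss, evict Q, frames (M W)
J → miss, evict M, frames (W J)
H → miss, evict W, frames (J H)
Q → miss, evict J, frames (H Q)
J → miss, evict H, frames (Q J)
Page faults: 9.

9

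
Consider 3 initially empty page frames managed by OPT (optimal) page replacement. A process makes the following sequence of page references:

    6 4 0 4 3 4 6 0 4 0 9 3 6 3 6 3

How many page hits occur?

6: miss, frames {6}
4: miss, frames {6,4}
0: miss, frames {6,4,0}
4: hit
3: miss, evict 0, frames {6,4,3}
4: hit
6: hit
0: miss, evict 6, frames {4,3,0}
4: hit
0: hit
9: miss, evict 0, frames {4,3,9}
3: hit
6: miss, evict 9, frames {4,3,6}
3: hit
6: hit
3: hit
Hits: 9.

9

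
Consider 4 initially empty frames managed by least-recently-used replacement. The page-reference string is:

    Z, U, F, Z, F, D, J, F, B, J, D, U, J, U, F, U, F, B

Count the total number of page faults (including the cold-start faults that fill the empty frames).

Z -> miss, frames (Z)
U -> miss, frames (Z U)
F -> miss, frames (Z U F)
Z -> hit
F -> hit
D -> miss, frames (U Z F D)
J -> miss, evict U, frames (Z F D J)
F -> hit
B -> miss, evict Z, frames (D J F B)
J -> hit
D -> hit
U -> miss, evict F, frames (B J D U)
J -> hit
U -> hit
F -> miss, evict B, frames (D J U F)
U -> hit
F -> hit
B -> miss, evict D, frames (J U F B)
Page faults: 9.

9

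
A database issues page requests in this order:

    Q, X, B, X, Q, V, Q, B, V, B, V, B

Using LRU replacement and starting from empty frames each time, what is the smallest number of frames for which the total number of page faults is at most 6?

f=1: 12 faults
f=2: 7 faults
f=3: 5 faults
f=4: 4 faults
Smallest f with faults ≤ 6 is 3.

3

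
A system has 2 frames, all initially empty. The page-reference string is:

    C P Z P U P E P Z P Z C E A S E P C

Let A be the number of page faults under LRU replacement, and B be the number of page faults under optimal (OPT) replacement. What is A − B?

Under LRU: F F F . F . F . F . . F F F F F F F → 13 faults.
Under OPT: F F F . F . F . F . . F F F F . F F → 12 faults.
A − B = 13 − 12 = 1.

1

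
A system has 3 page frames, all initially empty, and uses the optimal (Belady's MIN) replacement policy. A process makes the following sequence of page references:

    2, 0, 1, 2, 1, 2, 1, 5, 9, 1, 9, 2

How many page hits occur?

7

2 → fault, frames {2}
0 → fault, frames {2,0}
1 → fault, frames {2,0,1}
2 → hit
1 → hit
2 → hit
1 → hit
5 → fault, evict 0, frames {2,1,5}
9 → fault, evict 5, frames {2,1,9}
1 → hit
9 → hit
2 → hit
Hits: 7.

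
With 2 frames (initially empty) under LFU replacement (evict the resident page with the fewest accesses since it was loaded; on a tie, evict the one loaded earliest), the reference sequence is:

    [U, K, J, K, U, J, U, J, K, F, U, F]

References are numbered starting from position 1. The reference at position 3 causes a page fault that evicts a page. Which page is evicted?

pos 1: U: fault, frames {U}
pos 2: K: fault, frames {U,K}
pos 3: J: fault, evict U, frames {K,J}
At position 3, page U is evicted.

U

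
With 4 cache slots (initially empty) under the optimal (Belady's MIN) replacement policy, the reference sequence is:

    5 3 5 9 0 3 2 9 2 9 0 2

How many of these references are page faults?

5 -> miss, frames [5]
3 -> miss, frames [5, 3]
5 -> hit
9 -> miss, frames [5, 3, 9]
0 -> miss, frames [5, 3, 9, 0]
3 -> hit
2 -> miss, evict 3, frames [5, 9, 0, 2]
9 -> hit
2 -> hit
9 -> hit
0 -> hit
2 -> hit
Page faults: 5.

5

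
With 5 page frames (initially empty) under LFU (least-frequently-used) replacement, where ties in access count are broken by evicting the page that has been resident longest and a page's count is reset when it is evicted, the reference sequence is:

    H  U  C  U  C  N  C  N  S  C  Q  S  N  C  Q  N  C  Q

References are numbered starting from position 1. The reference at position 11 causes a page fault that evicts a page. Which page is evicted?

H

pos 1: H -> miss, frames {H}
pos 2: U -> miss, frames {H,U}
pos 3: C -> miss, frames {H,U,C}
pos 4: U -> hit
pos 5: C -> hit
pos 6: N -> miss, frames {H,U,C,N}
pos 7: C -> hit
pos 8: N -> hit
pos 9: S -> miss, frames {H,U,C,N,S}
pos 10: C -> hit
pos 11: Q -> miss, evict H, frames {U,C,N,S,Q}
At position 11, page H is evicted.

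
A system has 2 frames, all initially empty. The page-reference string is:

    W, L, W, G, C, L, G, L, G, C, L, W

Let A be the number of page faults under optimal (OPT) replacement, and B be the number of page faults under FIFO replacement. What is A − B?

Under OPT: F F . F F . F . . F . F → 7 faults.
Under FIFO: F F . F F F F . . F F F → 9 faults.
A − B = 7 − 9 = -2.

-2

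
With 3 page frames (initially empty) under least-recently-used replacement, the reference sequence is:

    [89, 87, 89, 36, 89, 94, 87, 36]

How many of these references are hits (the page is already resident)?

2

89: fault, frames {89}
87: fault, frames {89,87}
89: hit
36: fault, frames {87,89,36}
89: hit
94: fault, evict 87, frames {36,89,94}
87: fault, evict 36, frames {89,94,87}
36: fault, evict 89, frames {94,87,36}
Hits: 2.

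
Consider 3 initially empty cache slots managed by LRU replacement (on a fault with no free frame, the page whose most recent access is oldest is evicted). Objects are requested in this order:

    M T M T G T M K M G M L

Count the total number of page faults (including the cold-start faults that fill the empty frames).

6

M: fault, frames [M]
T: fault, frames [M, T]
M: hit
T: hit
G: fault, frames [M, T, G]
T: hit
M: hit
K: fault, evict G, frames [T, M, K]
M: hit
G: fault, evict T, frames [K, M, G]
M: hit
L: fault, evict K, frames [G, M, L]
Page faults: 6.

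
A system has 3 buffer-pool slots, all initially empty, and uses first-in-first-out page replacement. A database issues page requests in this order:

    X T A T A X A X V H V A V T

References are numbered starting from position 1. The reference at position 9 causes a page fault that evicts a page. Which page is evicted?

X

pos 1: X: fault, frames {X}
pos 2: T: fault, frames {X,T}
pos 3: A: fault, frames {X,T,A}
pos 4: T: hit
pos 5: A: hit
pos 6: X: hit
pos 7: A: hit
pos 8: X: hit
pos 9: V: fault, evict X, frames {T,A,V}
At position 9, page X is evicted.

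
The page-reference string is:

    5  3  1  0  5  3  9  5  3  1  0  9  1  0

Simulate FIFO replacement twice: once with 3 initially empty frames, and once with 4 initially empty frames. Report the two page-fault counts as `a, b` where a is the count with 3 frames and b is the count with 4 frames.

3 frames: F F F F F F F . . F F . . . → 9 faults.
4 frames: F F F F . . F F F F F F . . → 10 faults.
10 > 9: adding a frame increased faults — Belady's anomaly.

9, 10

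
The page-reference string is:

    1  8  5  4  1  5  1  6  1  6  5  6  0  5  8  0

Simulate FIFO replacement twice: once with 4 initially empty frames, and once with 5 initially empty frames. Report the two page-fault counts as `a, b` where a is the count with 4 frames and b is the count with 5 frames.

4 frames: F F F F . . . F F . . . F F F . → 9 faults.
5 frames: F F F F . . . F . . . . F . . . → 6 faults.
6 < 9: adding a frame reduced faults, as is typical.

9, 6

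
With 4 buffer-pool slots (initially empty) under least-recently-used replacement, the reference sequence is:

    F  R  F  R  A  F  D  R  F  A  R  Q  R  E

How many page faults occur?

6

F -> miss, frames (F)
R -> miss, frames (F R)
F -> hit
R -> hit
A -> miss, frames (F R A)
F -> hit
D -> miss, frames (R A F D)
R -> hit
F -> hit
A -> hit
R -> hit
Q -> miss, evict D, frames (F A R Q)
R -> hit
E -> miss, evict F, frames (A Q R E)
Page faults: 6.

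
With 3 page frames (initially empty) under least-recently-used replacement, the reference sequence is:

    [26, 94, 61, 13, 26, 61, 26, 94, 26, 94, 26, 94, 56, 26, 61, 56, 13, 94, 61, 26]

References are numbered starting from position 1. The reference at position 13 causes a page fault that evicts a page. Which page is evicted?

pos 1: 26 → miss, frames {26}
pos 2: 94 → miss, frames {26,94}
pos 3: 61 → miss, frames {26,94,61}
pos 4: 13 → miss, evict 26, frames {94,61,13}
pos 5: 26 → miss, evict 94, frames {61,13,26}
pos 6: 61 → hit
pos 7: 26 → hit
pos 8: 94 → miss, evict 13, frames {61,26,94}
pos 9: 26 → hit
pos 10: 94 → hit
pos 11: 26 → hit
pos 12: 94 → hit
pos 13: 56 → miss, evict 61, frames {26,94,56}
At position 13, page 61 is evicted.

61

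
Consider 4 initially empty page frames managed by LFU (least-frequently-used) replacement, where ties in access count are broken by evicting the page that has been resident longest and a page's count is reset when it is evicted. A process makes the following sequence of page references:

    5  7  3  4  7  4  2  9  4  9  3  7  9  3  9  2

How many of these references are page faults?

8

5 -> fault, frames (5)
7 -> fault, frames (5 7)
3 -> fault, frames (5 7 3)
4 -> fault, frames (5 7 3 4)
7 -> hit
4 -> hit
2 -> fault, evict 5, frames (7 3 4 2)
9 -> fault, evict 3, frames (7 4 2 9)
4 -> hit
9 -> hit
3 -> fault, evict 2, frames (7 4 9 3)
7 -> hit
9 -> hit
3 -> hit
9 -> hit
2 -> fault, evict 3, frames (7 4 9 2)
Page faults: 8.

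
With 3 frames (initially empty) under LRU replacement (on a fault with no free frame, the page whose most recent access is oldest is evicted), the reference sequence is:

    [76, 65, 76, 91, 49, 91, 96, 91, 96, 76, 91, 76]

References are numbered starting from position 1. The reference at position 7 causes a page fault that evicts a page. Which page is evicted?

76

pos 1: 76: miss, frames (76)
pos 2: 65: miss, frames (76 65)
pos 3: 76: hit
pos 4: 91: miss, frames (65 76 91)
pos 5: 49: miss, evict 65, frames (76 91 49)
pos 6: 91: hit
pos 7: 96: miss, evict 76, frames (49 91 96)
At position 7, page 76 is evicted.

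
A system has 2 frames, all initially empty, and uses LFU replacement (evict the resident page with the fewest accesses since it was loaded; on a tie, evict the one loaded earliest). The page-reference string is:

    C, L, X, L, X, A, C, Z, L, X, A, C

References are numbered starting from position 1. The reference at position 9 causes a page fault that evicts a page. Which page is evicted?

Z

pos 1: C: miss, frames (C)
pos 2: L: miss, frames (C L)
pos 3: X: miss, evict C, frames (L X)
pos 4: L: hit
pos 5: X: hit
pos 6: A: miss, evict L, frames (X A)
pos 7: C: miss, evict A, frames (X C)
pos 8: Z: miss, evict C, frames (X Z)
pos 9: L: miss, evict Z, frames (X L)
At position 9, page Z is evicted.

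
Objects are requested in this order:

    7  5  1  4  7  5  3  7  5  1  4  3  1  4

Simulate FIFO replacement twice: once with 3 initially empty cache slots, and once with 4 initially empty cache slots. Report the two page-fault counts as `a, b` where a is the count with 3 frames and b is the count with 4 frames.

3 frames: F F F F F F F . . F F . . . → 9 faults.
4 frames: F F F F . . F F F F F F . . → 10 faults.
10 > 9: adding a frame increased faults — Belady's anomaly.

9, 10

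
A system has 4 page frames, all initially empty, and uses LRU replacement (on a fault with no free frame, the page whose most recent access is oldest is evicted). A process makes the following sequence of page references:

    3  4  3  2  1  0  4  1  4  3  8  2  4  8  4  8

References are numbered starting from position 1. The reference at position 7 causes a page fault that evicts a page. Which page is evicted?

3

pos 1: 3: fault, frames (3)
pos 2: 4: fault, frames (3 4)
pos 3: 3: hit
pos 4: 2: fault, frames (4 3 2)
pos 5: 1: fault, frames (4 3 2 1)
pos 6: 0: fault, evict 4, frames (3 2 1 0)
pos 7: 4: fault, evict 3, frames (2 1 0 4)
At position 7, page 3 is evicted.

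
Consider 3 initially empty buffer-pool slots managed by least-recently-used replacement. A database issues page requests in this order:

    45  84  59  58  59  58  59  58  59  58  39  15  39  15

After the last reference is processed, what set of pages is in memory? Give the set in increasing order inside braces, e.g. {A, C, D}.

{15, 39, 58}

45 -> miss, frames [45]
84 -> miss, frames [45, 84]
59 -> miss, frames [45, 84, 59]
58 -> miss, evict 45, frames [84, 59, 58]
59 -> hit
58 -> hit
59 -> hit
58 -> hit
59 -> hit
58 -> hit
39 -> miss, evict 84, frames [59, 58, 39]
15 -> miss, evict 59, frames [58, 39, 15]
39 -> hit
15 -> hit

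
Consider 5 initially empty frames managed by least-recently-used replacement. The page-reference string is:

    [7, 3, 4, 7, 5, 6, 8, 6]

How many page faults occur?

7: fault, frames {7}
3: fault, frames {7,3}
4: fault, frames {7,3,4}
7: hit
5: fault, frames {3,4,7,5}
6: fault, frames {3,4,7,5,6}
8: fault, evict 3, frames {4,7,5,6,8}
6: hit
Page faults: 6.

6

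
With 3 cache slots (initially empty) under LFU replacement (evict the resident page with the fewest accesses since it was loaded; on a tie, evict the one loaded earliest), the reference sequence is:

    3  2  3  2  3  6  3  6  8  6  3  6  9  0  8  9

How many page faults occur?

3: fault, frames (3)
2: fault, frames (3 2)
3: hit
2: hit
3: hit
6: fault, frames (3 2 6)
3: hit
6: hit
8: fault, evict 2, frames (3 6 8)
6: hit
3: hit
6: hit
9: fault, evict 8, frames (3 6 9)
0: fault, evict 9, frames (3 6 0)
8: fault, evict 0, frames (3 6 8)
9: fault, evict 8, frames (3 6 9)
Page faults: 8.

8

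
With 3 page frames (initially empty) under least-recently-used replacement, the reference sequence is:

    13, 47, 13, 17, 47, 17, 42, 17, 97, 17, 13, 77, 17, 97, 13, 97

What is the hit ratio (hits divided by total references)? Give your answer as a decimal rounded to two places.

0.44

13 -> miss, frames {13}
47 -> miss, frames {13,47}
13 -> hit
17 -> miss, frames {47,13,17}
47 -> hit
17 -> hit
42 -> miss, evict 13, frames {47,17,42}
17 -> hit
97 -> miss, evict 47, frames {42,17,97}
17 -> hit
13 -> miss, evict 42, frames {97,17,13}
77 -> miss, evict 97, frames {17,13,77}
17 -> hit
97 -> miss, evict 13, frames {77,17,97}
13 -> miss, evict 77, frames {17,97,13}
97 -> hit
Hits: 7 of 16 references → 7/16 = 0.4375.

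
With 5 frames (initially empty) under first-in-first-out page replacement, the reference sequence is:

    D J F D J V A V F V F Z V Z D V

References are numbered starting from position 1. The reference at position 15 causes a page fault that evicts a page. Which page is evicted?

J

pos 1: D: fault, frames {D}
pos 2: J: fault, frames {D,J}
pos 3: F: fault, frames {D,J,F}
pos 4: D: hit
pos 5: J: hit
pos 6: V: fault, frames {D,J,F,V}
pos 7: A: fault, frames {D,J,F,V,A}
pos 8: V: hit
pos 9: F: hit
pos 10: V: hit
pos 11: F: hit
pos 12: Z: fault, evict D, frames {J,F,V,A,Z}
pos 13: V: hit
pos 14: Z: hit
pos 15: D: fault, evict J, frames {F,V,A,Z,D}
At position 15, page J is evicted.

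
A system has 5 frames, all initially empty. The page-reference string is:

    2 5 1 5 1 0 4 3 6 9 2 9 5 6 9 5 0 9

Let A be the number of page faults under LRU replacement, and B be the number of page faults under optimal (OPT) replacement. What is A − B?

Under LRU: F F F . . F F F F F F . F . . . F . → 11 faults.
Under OPT: F F F . . F F F F F . . . . . . . . → 8 faults.
A − B = 11 − 8 = 3.

3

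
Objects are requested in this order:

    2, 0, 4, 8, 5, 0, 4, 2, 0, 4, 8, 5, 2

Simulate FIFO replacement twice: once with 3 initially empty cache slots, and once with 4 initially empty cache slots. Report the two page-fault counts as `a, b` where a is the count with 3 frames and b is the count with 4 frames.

3 frames: F F F F F F F F . . F F . → 10 faults.
4 frames: F F F F F . . F F F F F F → 11 faults.
11 > 10: adding a frame increased faults — Belady's anomaly.

10, 11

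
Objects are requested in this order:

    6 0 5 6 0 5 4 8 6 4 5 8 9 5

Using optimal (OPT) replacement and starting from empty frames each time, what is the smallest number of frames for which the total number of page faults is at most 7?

f=1: 14 faults
f=2: 10 faults
f=3: 7 faults
f=4: 6 faults
f=5: 6 faults
f=6: 6 faults
Smallest f with faults ≤ 7 is 3.

3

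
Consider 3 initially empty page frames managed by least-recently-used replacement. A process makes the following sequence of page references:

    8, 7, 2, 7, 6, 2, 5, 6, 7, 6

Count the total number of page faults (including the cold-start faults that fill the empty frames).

6

8 -> fault, frames (8)
7 -> fault, frames (8 7)
2 -> fault, frames (8 7 2)
7 -> hit
6 -> fault, evict 8, frames (2 7 6)
2 -> hit
5 -> fault, evict 7, frames (6 2 5)
6 -> hit
7 -> fault, evict 2, frames (5 6 7)
6 -> hit
Page faults: 6.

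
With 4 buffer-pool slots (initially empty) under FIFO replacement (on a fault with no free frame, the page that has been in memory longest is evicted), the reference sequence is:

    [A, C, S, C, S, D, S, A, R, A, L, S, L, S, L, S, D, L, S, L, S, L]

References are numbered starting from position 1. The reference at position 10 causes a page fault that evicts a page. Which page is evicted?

pos 1: A → miss, frames (A)
pos 2: C → miss, frames (A C)
pos 3: S → miss, frames (A C S)
pos 4: C → hit
pos 5: S → hit
pos 6: D → miss, frames (A C S D)
pos 7: S → hit
pos 8: A → hit
pos 9: R → miss, evict A, frames (C S D R)
pos 10: A → miss, evict C, frames (S D R A)
At position 10, page C is evicted.

C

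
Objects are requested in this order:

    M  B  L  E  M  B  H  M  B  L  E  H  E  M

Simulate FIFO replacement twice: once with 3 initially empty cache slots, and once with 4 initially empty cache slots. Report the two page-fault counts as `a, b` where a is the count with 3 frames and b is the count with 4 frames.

10, 11

3 frames: F F F F F F F . . F F . . F → 10 faults.
4 frames: F F F F . . F F F F F F . F → 11 faults.
11 > 10: adding a frame increased faults — Belady's anomaly.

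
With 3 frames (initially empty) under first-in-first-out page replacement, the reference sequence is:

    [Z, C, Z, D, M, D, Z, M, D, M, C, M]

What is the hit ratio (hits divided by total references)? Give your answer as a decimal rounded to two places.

0.50

Z → fault, frames (Z)
C → fault, frames (Z C)
Z → hit
D → fault, frames (Z C D)
M → fault, evict Z, frames (C D M)
D → hit
Z → fault, evict C, frames (D M Z)
M → hit
D → hit
M → hit
C → fault, evict D, frames (M Z C)
M → hit
Hits: 6 of 12 references → 6/12 = 0.5000.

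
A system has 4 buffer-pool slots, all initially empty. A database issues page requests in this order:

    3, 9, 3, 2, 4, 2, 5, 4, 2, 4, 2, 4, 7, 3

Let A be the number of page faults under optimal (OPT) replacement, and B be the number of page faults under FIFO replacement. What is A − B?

-1

Under OPT: F F . F F . F . . . . . F . → 6 faults.
Under FIFO: F F . F F . F . . . . . F F → 7 faults.
A − B = 6 − 7 = -1.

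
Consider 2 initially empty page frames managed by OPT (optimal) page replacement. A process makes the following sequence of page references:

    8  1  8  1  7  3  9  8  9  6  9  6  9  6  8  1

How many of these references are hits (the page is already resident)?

8

8 -> miss, frames {8}
1 -> miss, frames {8,1}
8 -> hit
1 -> hit
7 -> miss, evict 1, frames {8,7}
3 -> miss, evict 7, frames {8,3}
9 -> miss, evict 3, frames {8,9}
8 -> hit
9 -> hit
6 -> miss, evict 8, frames {9,6}
9 -> hit
6 -> hit
9 -> hit
6 -> hit
8 -> miss, evict 6, frames {9,8}
1 -> miss, evict 8, frames {9,1}
Hits: 8.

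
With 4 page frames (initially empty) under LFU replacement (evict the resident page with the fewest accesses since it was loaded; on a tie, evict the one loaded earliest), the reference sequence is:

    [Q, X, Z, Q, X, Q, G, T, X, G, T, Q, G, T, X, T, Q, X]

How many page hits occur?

Q: fault, frames {Q}
X: fault, frames {Q,X}
Z: fault, frames {Q,X,Z}
Q: hit
X: hit
Q: hit
G: fault, frames {Q,X,Z,G}
T: fault, evict Z, frames {Q,X,G,T}
X: hit
G: hit
T: hit
Q: hit
G: hit
T: hit
X: hit
T: hit
Q: hit
X: hit
Hits: 13.

13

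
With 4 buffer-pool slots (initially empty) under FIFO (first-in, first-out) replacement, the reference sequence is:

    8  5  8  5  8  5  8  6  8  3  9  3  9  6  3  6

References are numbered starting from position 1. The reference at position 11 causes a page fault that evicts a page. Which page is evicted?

8

pos 1: 8 -> fault, frames {8}
pos 2: 5 -> fault, frames {8,5}
pos 3: 8 -> hit
pos 4: 5 -> hit
pos 5: 8 -> hit
pos 6: 5 -> hit
pos 7: 8 -> hit
pos 8: 6 -> fault, frames {8,5,6}
pos 9: 8 -> hit
pos 10: 3 -> fault, frames {8,5,6,3}
pos 11: 9 -> fault, evict 8, frames {5,6,3,9}
At position 11, page 8 is evicted.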